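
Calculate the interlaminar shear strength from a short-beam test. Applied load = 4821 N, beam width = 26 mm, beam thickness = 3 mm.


ILSS = 3F/(4bh) = 3*4821/(4*26*3) = 46.36 MPa

46.36 MPa


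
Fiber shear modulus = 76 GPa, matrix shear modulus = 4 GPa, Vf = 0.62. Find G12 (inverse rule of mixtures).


1/G12 = Vf/Gf + (1-Vf)/Gm = 0.62/76 + 0.38/4
G12 = 9.69 GPa

9.69 GPa


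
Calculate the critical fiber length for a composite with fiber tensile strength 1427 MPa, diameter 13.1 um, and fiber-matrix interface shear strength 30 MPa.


Lc = sigma_f * d / (2 * tau_i) = 1427 * 13.1 / (2 * 30) = 311.6 um

311.6 um


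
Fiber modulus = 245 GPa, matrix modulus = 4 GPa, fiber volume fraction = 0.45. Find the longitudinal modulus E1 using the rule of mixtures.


E1 = Ef*Vf + Em*(1-Vf) = 245*0.45 + 4*0.55 = 112.45 GPa

112.45 GPa


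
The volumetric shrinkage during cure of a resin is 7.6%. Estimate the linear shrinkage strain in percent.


Linear shrinkage ≈ vol_shrink/3 = 7.6/3 = 2.533%

2.533%


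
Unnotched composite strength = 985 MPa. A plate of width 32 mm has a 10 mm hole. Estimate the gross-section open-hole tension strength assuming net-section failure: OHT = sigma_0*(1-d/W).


OHT = sigma_0*(1-d/W) = 985*(1-10/32) = 677.2 MPa

677.2 MPa


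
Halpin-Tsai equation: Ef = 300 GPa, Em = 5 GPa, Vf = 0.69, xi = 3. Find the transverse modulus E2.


eta = (Ef/Em - 1)/(Ef/Em + xi) = (60.0 - 1)/(60.0 + 3) = 0.9365
E2 = Em*(1+xi*eta*Vf)/(1-eta*Vf) = 41.53 GPa

41.53 GPa


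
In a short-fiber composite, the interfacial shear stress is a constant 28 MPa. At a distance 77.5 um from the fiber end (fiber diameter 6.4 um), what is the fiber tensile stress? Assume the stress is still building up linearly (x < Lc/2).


Force balance: sigma_f * (pi*d^2/4) = tau * (pi*d) * x  ->  sigma_f = 4 * tau * x / d
sigma_f = 4 * 28 * 77.5 / 6.4 = 1356.3 MPa

1356.3 MPa


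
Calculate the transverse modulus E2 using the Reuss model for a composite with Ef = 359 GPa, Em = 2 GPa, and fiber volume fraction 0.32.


1/E2 = Vf/Ef + (1-Vf)/Em = 0.32/359 + 0.68/2
E2 = 2.93 GPa

2.93 GPa


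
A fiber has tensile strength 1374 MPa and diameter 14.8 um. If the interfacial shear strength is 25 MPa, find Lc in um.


Lc = sigma_f * d / (2 * tau_i) = 1374 * 14.8 / (2 * 25) = 406.7 um

406.7 um


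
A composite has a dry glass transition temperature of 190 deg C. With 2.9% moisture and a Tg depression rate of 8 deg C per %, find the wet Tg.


Tg_wet = Tg_dry - k*moisture = 190 - 8*2.9 = 166.8 deg C

166.8 deg C


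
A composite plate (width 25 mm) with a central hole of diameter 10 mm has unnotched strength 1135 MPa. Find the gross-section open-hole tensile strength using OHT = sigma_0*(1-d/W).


OHT = sigma_0*(1-d/W) = 1135*(1-10/25) = 681.0 MPa

681.0 MPa


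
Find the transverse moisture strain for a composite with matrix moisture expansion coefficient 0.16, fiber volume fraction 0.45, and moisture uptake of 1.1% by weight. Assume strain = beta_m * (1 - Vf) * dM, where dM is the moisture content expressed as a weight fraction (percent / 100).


dM = 1.1/100 = 0.011
strain = beta_m * (1-Vf) * dM = 0.16 * 0.55 * 0.011 = 0.000968

0.000968


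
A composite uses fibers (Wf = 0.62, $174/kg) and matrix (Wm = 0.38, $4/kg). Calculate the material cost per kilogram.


Cost = cost_f*Wf + cost_m*Wm = 174*0.62 + 4*0.38 = $109.4/kg

$109.4/kg


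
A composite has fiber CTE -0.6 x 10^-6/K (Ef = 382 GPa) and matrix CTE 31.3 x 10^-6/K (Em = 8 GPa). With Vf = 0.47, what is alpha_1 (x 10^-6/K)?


E1 = Ef*Vf + Em*(1-Vf) = 183.78
alpha_1 = (alpha_f*Ef*Vf + alpha_m*Em*(1-Vf))/E1 = 0.14 x 10^-6/K

0.14 x 10^-6/K


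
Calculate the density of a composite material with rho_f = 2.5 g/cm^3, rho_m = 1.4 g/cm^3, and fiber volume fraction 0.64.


rho_c = rho_f*Vf + rho_m*(1-Vf) = 2.5*0.64 + 1.4*0.36 = 2.104 g/cm^3

2.104 g/cm^3


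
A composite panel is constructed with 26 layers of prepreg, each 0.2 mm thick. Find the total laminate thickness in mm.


h = n * t_ply = 26 * 0.2 = 5.2 mm

5.2 mm


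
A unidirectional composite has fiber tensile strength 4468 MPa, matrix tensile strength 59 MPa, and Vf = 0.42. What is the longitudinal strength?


sigma_1 = sigma_f*Vf + sigma_m*(1-Vf) = 4468*0.42 + 59*0.58 = 1910.8 MPa

1910.8 MPa


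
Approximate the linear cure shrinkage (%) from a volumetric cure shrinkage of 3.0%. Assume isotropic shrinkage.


Linear shrinkage ≈ vol_shrink/3 = 3.0/3 = 1.0%

1.0%


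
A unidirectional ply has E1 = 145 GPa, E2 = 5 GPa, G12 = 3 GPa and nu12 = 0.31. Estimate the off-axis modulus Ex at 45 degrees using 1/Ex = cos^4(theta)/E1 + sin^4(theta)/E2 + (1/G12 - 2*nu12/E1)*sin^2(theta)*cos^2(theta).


cos^4(45) = 0.25, sin^4(45) = 0.25, sin^2(45)*cos^2(45) = 0.25
1/G12 - 2*nu12/E1 = 1/3 - 2*0.31/145 = 0.329057 GPa^-1
1/Ex = 0.25/145 + 0.25/5 + 0.329057*0.25 = 0.1339885 GPa^-1
Ex = 7.46 GPa

7.46 GPa


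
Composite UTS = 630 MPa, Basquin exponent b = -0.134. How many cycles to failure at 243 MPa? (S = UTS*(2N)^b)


N = 0.5 * (S/UTS)^(1/b) = 0.5 * (243/630)^(1/-0.134) = 611.7011 cycles

611.7011 cycles


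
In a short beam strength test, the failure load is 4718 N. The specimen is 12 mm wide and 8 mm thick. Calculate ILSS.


ILSS = 3F/(4bh) = 3*4718/(4*12*8) = 36.86 MPa

36.86 MPa


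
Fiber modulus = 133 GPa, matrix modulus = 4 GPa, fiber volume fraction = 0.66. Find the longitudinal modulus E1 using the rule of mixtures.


E1 = Ef*Vf + Em*(1-Vf) = 133*0.66 + 4*0.34 = 89.14 GPa

89.14 GPa


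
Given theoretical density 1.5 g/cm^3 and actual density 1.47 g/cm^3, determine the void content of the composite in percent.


Void% = (rho_theo - rho_actual)/rho_theo * 100 = (1.5 - 1.47)/1.5 * 100 = 2.0%

2.0%


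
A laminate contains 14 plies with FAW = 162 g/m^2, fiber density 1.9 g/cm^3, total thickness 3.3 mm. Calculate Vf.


Vf = n * FAW / (rho_f * h * 1000) = 14 * 162 / (1.9 * 3.3 * 1000) = 0.3617

0.3617


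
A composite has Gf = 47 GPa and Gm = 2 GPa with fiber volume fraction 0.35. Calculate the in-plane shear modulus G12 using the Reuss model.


1/G12 = Vf/Gf + (1-Vf)/Gm = 0.35/47 + 0.65/2
G12 = 3.01 GPa

3.01 GPa


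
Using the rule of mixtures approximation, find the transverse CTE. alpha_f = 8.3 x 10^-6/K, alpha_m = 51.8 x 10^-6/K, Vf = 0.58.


alpha_2 = alpha_f*Vf + alpha_m*(1-Vf) = 8.3*0.58 + 51.8*0.42 = 26.6 x 10^-6/K

26.6 x 10^-6/K


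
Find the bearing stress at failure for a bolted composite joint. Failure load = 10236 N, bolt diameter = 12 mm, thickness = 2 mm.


sigma_br = F/(d*h) = 10236/(12*2) = 426.5 MPa

426.5 MPa


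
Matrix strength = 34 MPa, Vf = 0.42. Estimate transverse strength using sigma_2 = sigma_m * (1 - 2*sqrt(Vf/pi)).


factor = 1 - 2*sqrt(0.42/pi) = 0.2687
sigma_2 = 34 * 0.2687 = 9.14 MPa

9.14 MPa


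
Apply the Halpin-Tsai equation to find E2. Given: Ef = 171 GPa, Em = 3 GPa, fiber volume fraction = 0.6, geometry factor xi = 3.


eta = (Ef/Em - 1)/(Ef/Em + xi) = (57.0 - 1)/(57.0 + 3) = 0.9333
E2 = Em*(1+xi*eta*Vf)/(1-eta*Vf) = 18.27 GPa

18.27 GPa


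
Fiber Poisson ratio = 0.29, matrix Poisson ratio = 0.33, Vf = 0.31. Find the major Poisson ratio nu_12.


nu_12 = nu_f*Vf + nu_m*(1-Vf) = 0.29*0.31 + 0.33*0.69 = 0.3176

0.3176


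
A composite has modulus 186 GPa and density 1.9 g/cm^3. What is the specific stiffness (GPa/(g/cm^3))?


Specific stiffness = E/rho = 186/1.9 = 97.9 GPa/(g/cm^3)

97.9 GPa/(g/cm^3)


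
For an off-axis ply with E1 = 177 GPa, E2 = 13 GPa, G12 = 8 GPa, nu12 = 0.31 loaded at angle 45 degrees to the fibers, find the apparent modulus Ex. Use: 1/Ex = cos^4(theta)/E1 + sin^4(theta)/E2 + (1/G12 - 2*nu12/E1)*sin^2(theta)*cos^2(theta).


cos^4(45) = 0.25, sin^4(45) = 0.25, sin^2(45)*cos^2(45) = 0.25
1/G12 - 2*nu12/E1 = 1/8 - 2*0.31/177 = 0.121497 GPa^-1
1/Ex = 0.25/177 + 0.25/13 + 0.121497*0.25 = 0.0510175 GPa^-1
Ex = 19.6 GPa

19.6 GPa


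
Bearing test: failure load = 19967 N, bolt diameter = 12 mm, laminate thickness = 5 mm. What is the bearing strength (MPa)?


sigma_br = F/(d*h) = 19967/(12*5) = 332.8 MPa

332.8 MPa


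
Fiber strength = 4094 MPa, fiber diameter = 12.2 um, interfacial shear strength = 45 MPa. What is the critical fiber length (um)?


Lc = sigma_f * d / (2 * tau_i) = 4094 * 12.2 / (2 * 45) = 555.0 um

555.0 um


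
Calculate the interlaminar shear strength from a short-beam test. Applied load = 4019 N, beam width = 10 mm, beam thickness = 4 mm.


ILSS = 3F/(4bh) = 3*4019/(4*10*4) = 75.36 MPa

75.36 MPa


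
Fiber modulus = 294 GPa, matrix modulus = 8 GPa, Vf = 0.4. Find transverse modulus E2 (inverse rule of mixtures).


1/E2 = Vf/Ef + (1-Vf)/Em = 0.4/294 + 0.6/8
E2 = 13.1 GPa

13.1 GPa


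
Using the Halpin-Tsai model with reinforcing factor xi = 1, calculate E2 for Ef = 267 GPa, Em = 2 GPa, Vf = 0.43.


eta = (Ef/Em - 1)/(Ef/Em + xi) = (133.5 - 1)/(133.5 + 1) = 0.9851
E2 = Em*(1+xi*eta*Vf)/(1-eta*Vf) = 4.94 GPa

4.94 GPa


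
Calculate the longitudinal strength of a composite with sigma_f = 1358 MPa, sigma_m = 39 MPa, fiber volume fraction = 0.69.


sigma_1 = sigma_f*Vf + sigma_m*(1-Vf) = 1358*0.69 + 39*0.31 = 949.1 MPa

949.1 MPa


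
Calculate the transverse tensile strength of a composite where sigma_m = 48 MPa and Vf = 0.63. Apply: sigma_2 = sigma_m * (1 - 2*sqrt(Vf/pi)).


factor = 1 - 2*sqrt(0.63/pi) = 0.1044
sigma_2 = 48 * 0.1044 = 5.01 MPa

5.01 MPa


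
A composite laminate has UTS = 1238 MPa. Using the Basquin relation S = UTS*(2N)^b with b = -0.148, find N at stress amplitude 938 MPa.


N = 0.5 * (S/UTS)^(1/b) = 0.5 * (938/1238)^(1/-0.148) = 3.2605 cycles

3.2605 cycles


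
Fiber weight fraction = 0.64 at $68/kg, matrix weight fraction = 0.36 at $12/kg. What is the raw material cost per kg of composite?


Cost = cost_f*Wf + cost_m*Wm = 68*0.64 + 12*0.36 = $47.84/kg

$47.84/kg


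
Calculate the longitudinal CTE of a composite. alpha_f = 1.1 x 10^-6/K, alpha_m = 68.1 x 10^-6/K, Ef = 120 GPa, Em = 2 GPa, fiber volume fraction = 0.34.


E1 = Ef*Vf + Em*(1-Vf) = 42.12
alpha_1 = (alpha_f*Ef*Vf + alpha_m*Em*(1-Vf))/E1 = 3.2 x 10^-6/K

3.2 x 10^-6/K


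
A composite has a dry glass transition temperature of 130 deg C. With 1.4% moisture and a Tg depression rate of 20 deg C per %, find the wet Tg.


Tg_wet = Tg_dry - k*moisture = 130 - 20*1.4 = 102.0 deg C

102.0 deg C


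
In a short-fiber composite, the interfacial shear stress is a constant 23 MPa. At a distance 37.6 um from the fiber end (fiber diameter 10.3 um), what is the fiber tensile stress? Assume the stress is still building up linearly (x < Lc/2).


Force balance: sigma_f * (pi*d^2/4) = tau * (pi*d) * x  ->  sigma_f = 4 * tau * x / d
sigma_f = 4 * 23 * 37.6 / 10.3 = 335.8 MPa

335.8 MPa


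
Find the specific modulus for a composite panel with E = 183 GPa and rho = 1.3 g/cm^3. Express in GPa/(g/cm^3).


Specific stiffness = E/rho = 183/1.3 = 140.8 GPa/(g/cm^3)

140.8 GPa/(g/cm^3)


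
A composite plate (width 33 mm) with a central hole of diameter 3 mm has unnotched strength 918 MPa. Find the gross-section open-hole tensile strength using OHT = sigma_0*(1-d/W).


OHT = sigma_0*(1-d/W) = 918*(1-3/33) = 834.5 MPa

834.5 MPa


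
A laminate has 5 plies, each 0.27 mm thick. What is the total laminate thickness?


h = n * t_ply = 5 * 0.27 = 1.35 mm

1.35 mm


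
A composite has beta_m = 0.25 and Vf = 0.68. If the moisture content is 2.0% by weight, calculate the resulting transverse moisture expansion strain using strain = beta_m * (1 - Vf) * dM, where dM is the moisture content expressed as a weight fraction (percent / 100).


dM = 2.0/100 = 0.02
strain = beta_m * (1-Vf) * dM = 0.25 * 0.32 * 0.02 = 0.0016

0.0016


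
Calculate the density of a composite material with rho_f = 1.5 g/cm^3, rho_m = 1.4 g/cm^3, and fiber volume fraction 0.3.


rho_c = rho_f*Vf + rho_m*(1-Vf) = 1.5*0.3 + 1.4*0.7 = 1.43 g/cm^3

1.43 g/cm^3


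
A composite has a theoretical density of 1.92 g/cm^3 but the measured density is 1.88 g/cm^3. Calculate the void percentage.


Void% = (rho_theo - rho_actual)/rho_theo * 100 = (1.92 - 1.88)/1.92 * 100 = 2.08%

2.08%


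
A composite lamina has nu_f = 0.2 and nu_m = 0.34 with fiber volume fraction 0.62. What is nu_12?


nu_12 = nu_f*Vf + nu_m*(1-Vf) = 0.2*0.62 + 0.34*0.38 = 0.2532

0.2532


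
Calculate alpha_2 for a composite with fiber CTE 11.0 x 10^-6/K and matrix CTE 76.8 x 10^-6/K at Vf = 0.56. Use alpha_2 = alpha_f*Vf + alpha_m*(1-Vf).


alpha_2 = alpha_f*Vf + alpha_m*(1-Vf) = 11.0*0.56 + 76.8*0.44 = 40.0 x 10^-6/K

40.0 x 10^-6/K


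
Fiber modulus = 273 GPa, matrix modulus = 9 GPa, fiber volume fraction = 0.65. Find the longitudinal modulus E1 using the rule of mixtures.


E1 = Ef*Vf + Em*(1-Vf) = 273*0.65 + 9*0.35 = 180.6 GPa

180.6 GPa


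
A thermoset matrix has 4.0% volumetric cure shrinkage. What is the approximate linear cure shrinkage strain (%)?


Linear shrinkage ≈ vol_shrink/3 = 4.0/3 = 1.333%

1.333%


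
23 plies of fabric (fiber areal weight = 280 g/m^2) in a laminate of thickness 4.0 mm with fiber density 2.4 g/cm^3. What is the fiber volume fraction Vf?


Vf = n * FAW / (rho_f * h * 1000) = 23 * 280 / (2.4 * 4.0 * 1000) = 0.6708

0.6708


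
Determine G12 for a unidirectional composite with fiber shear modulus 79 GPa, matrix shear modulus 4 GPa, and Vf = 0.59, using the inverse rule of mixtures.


1/G12 = Vf/Gf + (1-Vf)/Gm = 0.59/79 + 0.41/4
G12 = 9.09 GPa

9.09 GPa


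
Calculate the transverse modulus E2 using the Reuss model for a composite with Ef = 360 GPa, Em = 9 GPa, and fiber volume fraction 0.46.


1/E2 = Vf/Ef + (1-Vf)/Em = 0.46/360 + 0.54/9
E2 = 16.32 GPa

16.32 GPa


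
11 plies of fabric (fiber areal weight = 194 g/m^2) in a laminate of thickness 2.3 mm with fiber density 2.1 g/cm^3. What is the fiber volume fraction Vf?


Vf = n * FAW / (rho_f * h * 1000) = 11 * 194 / (2.1 * 2.3 * 1000) = 0.4418

0.4418


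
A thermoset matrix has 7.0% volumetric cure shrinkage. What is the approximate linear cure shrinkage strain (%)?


Linear shrinkage ≈ vol_shrink/3 = 7.0/3 = 2.333%

2.333%


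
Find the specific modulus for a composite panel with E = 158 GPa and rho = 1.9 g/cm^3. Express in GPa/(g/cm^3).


Specific stiffness = E/rho = 158/1.9 = 83.2 GPa/(g/cm^3)

83.2 GPa/(g/cm^3)


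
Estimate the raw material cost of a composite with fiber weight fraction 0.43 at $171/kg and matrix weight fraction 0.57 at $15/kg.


Cost = cost_f*Wf + cost_m*Wm = 171*0.43 + 15*0.57 = $82.08/kg

$82.08/kg


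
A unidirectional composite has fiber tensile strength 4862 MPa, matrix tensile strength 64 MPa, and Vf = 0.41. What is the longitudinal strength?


sigma_1 = sigma_f*Vf + sigma_m*(1-Vf) = 4862*0.41 + 64*0.59 = 2031.2 MPa

2031.2 MPa


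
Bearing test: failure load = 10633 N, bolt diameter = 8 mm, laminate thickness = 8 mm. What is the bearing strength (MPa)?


sigma_br = F/(d*h) = 10633/(8*8) = 166.1 MPa

166.1 MPa


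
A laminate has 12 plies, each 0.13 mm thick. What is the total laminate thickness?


h = n * t_ply = 12 * 0.13 = 1.56 mm

1.56 mm


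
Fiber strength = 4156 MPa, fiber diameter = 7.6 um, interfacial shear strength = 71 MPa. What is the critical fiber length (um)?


Lc = sigma_f * d / (2 * tau_i) = 4156 * 7.6 / (2 * 71) = 222.4 um

222.4 um


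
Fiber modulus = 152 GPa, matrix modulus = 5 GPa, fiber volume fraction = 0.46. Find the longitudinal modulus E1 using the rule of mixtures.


E1 = Ef*Vf + Em*(1-Vf) = 152*0.46 + 5*0.54 = 72.62 GPa

72.62 GPa


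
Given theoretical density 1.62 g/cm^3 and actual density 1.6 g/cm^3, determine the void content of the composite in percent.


Void% = (rho_theo - rho_actual)/rho_theo * 100 = (1.62 - 1.6)/1.62 * 100 = 1.23%

1.23%


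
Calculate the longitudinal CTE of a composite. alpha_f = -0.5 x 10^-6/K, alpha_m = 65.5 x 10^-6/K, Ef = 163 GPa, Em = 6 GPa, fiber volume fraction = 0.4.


E1 = Ef*Vf + Em*(1-Vf) = 68.8
alpha_1 = (alpha_f*Ef*Vf + alpha_m*Em*(1-Vf))/E1 = 2.95 x 10^-6/K

2.95 x 10^-6/K


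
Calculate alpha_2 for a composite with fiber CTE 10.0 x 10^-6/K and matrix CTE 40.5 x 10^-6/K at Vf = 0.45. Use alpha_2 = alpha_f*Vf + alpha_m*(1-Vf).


alpha_2 = alpha_f*Vf + alpha_m*(1-Vf) = 10.0*0.45 + 40.5*0.55 = 26.8 x 10^-6/K

26.8 x 10^-6/K


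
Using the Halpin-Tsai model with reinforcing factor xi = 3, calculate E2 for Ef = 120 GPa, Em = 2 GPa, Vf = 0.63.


eta = (Ef/Em - 1)/(Ef/Em + xi) = (60.0 - 1)/(60.0 + 3) = 0.9365
E2 = Em*(1+xi*eta*Vf)/(1-eta*Vf) = 13.51 GPa

13.51 GPa


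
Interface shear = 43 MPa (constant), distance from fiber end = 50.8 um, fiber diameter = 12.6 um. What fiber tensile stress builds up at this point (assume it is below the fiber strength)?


Force balance: sigma_f * (pi*d^2/4) = tau * (pi*d) * x  ->  sigma_f = 4 * tau * x / d
sigma_f = 4 * 43 * 50.8 / 12.6 = 693.5 MPa

693.5 MPa


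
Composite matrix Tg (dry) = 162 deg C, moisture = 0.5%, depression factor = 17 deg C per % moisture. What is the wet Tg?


Tg_wet = Tg_dry - k*moisture = 162 - 17*0.5 = 153.5 deg C

153.5 deg C


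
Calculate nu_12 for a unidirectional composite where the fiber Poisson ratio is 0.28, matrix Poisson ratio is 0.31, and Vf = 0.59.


nu_12 = nu_f*Vf + nu_m*(1-Vf) = 0.28*0.59 + 0.31*0.41 = 0.2923

0.2923


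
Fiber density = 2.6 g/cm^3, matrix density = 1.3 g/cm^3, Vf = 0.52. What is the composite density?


rho_c = rho_f*Vf + rho_m*(1-Vf) = 2.6*0.52 + 1.3*0.48 = 1.976 g/cm^3

1.976 g/cm^3


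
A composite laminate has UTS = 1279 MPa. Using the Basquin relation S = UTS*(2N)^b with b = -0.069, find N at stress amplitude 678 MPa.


N = 0.5 * (S/UTS)^(1/b) = 0.5 * (678/1279)^(1/-0.069) = 4940.4322 cycles

4940.4322 cycles


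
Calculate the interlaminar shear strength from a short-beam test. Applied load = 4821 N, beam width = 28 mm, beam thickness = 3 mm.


ILSS = 3F/(4bh) = 3*4821/(4*28*3) = 43.04 MPa

43.04 MPa


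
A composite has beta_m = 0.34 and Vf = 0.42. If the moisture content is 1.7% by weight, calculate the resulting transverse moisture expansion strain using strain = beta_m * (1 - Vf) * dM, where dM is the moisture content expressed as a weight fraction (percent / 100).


dM = 1.7/100 = 0.017
strain = beta_m * (1-Vf) * dM = 0.34 * 0.58 * 0.017 = 0.0033524

0.0033524


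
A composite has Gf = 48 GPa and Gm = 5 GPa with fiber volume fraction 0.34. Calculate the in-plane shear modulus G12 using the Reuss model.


1/G12 = Vf/Gf + (1-Vf)/Gm = 0.34/48 + 0.66/5
G12 = 7.19 GPa

7.19 GPa


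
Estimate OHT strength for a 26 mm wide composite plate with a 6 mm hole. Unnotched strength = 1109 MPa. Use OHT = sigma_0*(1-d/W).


OHT = sigma_0*(1-d/W) = 1109*(1-6/26) = 853.1 MPa

853.1 MPa


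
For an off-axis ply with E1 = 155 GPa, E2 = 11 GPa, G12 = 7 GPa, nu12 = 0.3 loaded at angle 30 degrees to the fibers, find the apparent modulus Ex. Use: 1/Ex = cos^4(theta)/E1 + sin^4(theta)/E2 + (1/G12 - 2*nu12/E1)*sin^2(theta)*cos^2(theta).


cos^4(30) = 0.5625, sin^4(30) = 0.0625, sin^2(30)*cos^2(30) = 0.1875
1/G12 - 2*nu12/E1 = 1/7 - 2*0.3/155 = 0.138986 GPa^-1
1/Ex = 0.5625/155 + 0.0625/11 + 0.138986*0.1875 = 0.0353708 GPa^-1
Ex = 28.27 GPa

28.27 GPa


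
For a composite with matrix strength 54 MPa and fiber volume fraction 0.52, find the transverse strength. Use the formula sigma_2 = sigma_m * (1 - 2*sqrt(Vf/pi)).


factor = 1 - 2*sqrt(0.52/pi) = 0.1863
sigma_2 = 54 * 0.1863 = 10.06 MPa

10.06 MPa


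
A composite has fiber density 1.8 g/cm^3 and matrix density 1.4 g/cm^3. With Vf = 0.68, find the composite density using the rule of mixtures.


rho_c = rho_f*Vf + rho_m*(1-Vf) = 1.8*0.68 + 1.4*0.32 = 1.672 g/cm^3

1.672 g/cm^3


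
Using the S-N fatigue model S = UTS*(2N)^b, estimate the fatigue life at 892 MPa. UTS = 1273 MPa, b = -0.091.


N = 0.5 * (S/UTS)^(1/b) = 0.5 * (892/1273)^(1/-0.091) = 24.9099 cycles

24.9099 cycles


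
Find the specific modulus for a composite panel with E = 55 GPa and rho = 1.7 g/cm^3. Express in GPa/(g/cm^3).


Specific stiffness = E/rho = 55/1.7 = 32.4 GPa/(g/cm^3)

32.4 GPa/(g/cm^3)


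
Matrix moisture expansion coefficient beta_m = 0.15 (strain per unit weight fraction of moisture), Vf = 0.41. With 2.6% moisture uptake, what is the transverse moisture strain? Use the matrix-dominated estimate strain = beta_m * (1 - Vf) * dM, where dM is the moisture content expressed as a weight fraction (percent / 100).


dM = 2.6/100 = 0.026
strain = beta_m * (1-Vf) * dM = 0.15 * 0.59 * 0.026 = 0.002301

0.002301


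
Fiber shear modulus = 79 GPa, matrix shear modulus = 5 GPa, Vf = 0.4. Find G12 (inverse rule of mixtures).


1/G12 = Vf/Gf + (1-Vf)/Gm = 0.4/79 + 0.6/5
G12 = 8.0 GPa

8.0 GPa


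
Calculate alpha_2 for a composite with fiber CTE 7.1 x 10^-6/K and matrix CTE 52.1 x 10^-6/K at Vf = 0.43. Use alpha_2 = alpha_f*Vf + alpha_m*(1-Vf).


alpha_2 = alpha_f*Vf + alpha_m*(1-Vf) = 7.1*0.43 + 52.1*0.57 = 32.8 x 10^-6/K

32.8 x 10^-6/K


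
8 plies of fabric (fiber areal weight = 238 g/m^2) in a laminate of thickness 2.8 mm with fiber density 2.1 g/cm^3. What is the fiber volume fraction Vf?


Vf = n * FAW / (rho_f * h * 1000) = 8 * 238 / (2.1 * 2.8 * 1000) = 0.3238

0.3238


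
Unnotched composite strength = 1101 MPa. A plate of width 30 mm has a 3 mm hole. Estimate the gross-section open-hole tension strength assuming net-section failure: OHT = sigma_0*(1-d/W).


OHT = sigma_0*(1-d/W) = 1101*(1-3/30) = 990.9 MPa

990.9 MPa


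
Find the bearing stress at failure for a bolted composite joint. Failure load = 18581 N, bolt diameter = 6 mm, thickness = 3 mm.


sigma_br = F/(d*h) = 18581/(6*3) = 1032.3 MPa

1032.3 MPa


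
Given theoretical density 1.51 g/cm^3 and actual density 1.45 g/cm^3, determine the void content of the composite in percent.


Void% = (rho_theo - rho_actual)/rho_theo * 100 = (1.51 - 1.45)/1.51 * 100 = 3.97%

3.97%


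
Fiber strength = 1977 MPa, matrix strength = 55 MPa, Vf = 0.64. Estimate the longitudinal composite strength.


sigma_1 = sigma_f*Vf + sigma_m*(1-Vf) = 1977*0.64 + 55*0.36 = 1285.1 MPa

1285.1 MPa


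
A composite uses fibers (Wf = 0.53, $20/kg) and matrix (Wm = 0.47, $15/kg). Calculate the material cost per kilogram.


Cost = cost_f*Wf + cost_m*Wm = 20*0.53 + 15*0.47 = $17.65/kg

$17.65/kg


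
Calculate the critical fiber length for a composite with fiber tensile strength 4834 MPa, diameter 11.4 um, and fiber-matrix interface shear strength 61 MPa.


Lc = sigma_f * d / (2 * tau_i) = 4834 * 11.4 / (2 * 61) = 451.7 um

451.7 um


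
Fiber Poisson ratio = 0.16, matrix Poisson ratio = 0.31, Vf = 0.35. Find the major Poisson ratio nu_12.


nu_12 = nu_f*Vf + nu_m*(1-Vf) = 0.16*0.35 + 0.31*0.65 = 0.2575

0.2575


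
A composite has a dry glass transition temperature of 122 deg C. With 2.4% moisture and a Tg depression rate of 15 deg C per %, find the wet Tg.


Tg_wet = Tg_dry - k*moisture = 122 - 15*2.4 = 86.0 deg C

86.0 deg C


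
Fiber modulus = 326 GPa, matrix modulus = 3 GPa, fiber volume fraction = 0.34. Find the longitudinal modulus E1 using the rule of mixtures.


E1 = Ef*Vf + Em*(1-Vf) = 326*0.34 + 3*0.66 = 112.82 GPa

112.82 GPa


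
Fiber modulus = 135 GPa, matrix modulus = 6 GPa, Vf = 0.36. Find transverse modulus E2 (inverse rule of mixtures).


1/E2 = Vf/Ef + (1-Vf)/Em = 0.36/135 + 0.64/6
E2 = 9.15 GPa

9.15 GPa


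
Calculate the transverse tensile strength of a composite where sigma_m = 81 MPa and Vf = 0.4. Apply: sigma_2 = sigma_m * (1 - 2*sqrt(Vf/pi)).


factor = 1 - 2*sqrt(0.4/pi) = 0.2864
sigma_2 = 81 * 0.2864 = 23.19 MPa

23.19 MPa


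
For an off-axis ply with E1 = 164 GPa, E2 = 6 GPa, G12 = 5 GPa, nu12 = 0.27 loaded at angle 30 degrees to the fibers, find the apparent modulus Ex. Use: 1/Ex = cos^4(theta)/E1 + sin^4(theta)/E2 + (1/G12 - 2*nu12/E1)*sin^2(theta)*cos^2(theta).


cos^4(30) = 0.5625, sin^4(30) = 0.0625, sin^2(30)*cos^2(30) = 0.1875
1/G12 - 2*nu12/E1 = 1/5 - 2*0.27/164 = 0.196707 GPa^-1
1/Ex = 0.5625/164 + 0.0625/6 + 0.196707*0.1875 = 0.0507292 GPa^-1
Ex = 19.71 GPa

19.71 GPa


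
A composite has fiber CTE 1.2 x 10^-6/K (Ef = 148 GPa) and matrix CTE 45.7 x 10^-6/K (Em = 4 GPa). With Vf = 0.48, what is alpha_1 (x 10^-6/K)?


E1 = Ef*Vf + Em*(1-Vf) = 73.12
alpha_1 = (alpha_f*Ef*Vf + alpha_m*Em*(1-Vf))/E1 = 2.47 x 10^-6/K

2.47 x 10^-6/K


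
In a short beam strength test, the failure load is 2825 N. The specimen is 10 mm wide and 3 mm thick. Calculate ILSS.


ILSS = 3F/(4bh) = 3*2825/(4*10*3) = 70.63 MPa

70.63 MPa


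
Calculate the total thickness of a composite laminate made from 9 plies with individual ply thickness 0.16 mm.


h = n * t_ply = 9 * 0.16 = 1.44 mm

1.44 mm


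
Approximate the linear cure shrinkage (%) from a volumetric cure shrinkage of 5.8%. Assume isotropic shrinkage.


Linear shrinkage ≈ vol_shrink/3 = 5.8/3 = 1.933%

1.933%


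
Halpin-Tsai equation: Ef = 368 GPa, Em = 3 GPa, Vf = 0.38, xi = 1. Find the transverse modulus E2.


eta = (Ef/Em - 1)/(Ef/Em + xi) = (122.6667 - 1)/(122.6667 + 1) = 0.9838
E2 = Em*(1+xi*eta*Vf)/(1-eta*Vf) = 6.58 GPa

6.58 GPa


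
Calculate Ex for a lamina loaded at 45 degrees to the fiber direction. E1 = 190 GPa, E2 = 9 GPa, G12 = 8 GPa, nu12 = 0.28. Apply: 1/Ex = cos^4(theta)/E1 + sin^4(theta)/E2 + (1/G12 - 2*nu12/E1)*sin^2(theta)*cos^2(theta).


cos^4(45) = 0.25, sin^4(45) = 0.25, sin^2(45)*cos^2(45) = 0.25
1/G12 - 2*nu12/E1 = 1/8 - 2*0.28/190 = 0.122053 GPa^-1
1/Ex = 0.25/190 + 0.25/9 + 0.122053*0.25 = 0.0596067 GPa^-1
Ex = 16.78 GPa

16.78 GPa


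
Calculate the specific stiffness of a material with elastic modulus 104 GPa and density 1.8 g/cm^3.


Specific stiffness = E/rho = 104/1.8 = 57.8 GPa/(g/cm^3)

57.8 GPa/(g/cm^3)


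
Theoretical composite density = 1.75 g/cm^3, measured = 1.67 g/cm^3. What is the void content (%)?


Void% = (rho_theo - rho_actual)/rho_theo * 100 = (1.75 - 1.67)/1.75 * 100 = 4.57%

4.57%


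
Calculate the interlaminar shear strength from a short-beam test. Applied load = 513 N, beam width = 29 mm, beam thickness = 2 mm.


ILSS = 3F/(4bh) = 3*513/(4*29*2) = 6.63 MPa

6.63 MPa


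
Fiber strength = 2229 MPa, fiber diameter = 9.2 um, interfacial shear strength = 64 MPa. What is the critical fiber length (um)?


Lc = sigma_f * d / (2 * tau_i) = 2229 * 9.2 / (2 * 64) = 160.2 um

160.2 um


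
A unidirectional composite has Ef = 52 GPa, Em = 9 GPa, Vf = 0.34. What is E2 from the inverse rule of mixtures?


1/E2 = Vf/Ef + (1-Vf)/Em = 0.34/52 + 0.66/9
E2 = 12.52 GPa

12.52 GPa


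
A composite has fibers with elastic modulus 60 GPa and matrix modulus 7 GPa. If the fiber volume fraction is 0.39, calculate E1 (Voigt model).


E1 = Ef*Vf + Em*(1-Vf) = 60*0.39 + 7*0.61 = 27.67 GPa

27.67 GPa


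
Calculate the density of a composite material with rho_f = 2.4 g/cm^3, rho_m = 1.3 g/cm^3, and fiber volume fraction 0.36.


rho_c = rho_f*Vf + rho_m*(1-Vf) = 2.4*0.36 + 1.3*0.64 = 1.696 g/cm^3

1.696 g/cm^3


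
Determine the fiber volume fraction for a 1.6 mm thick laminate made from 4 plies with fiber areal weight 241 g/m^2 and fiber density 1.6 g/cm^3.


Vf = n * FAW / (rho_f * h * 1000) = 4 * 241 / (1.6 * 1.6 * 1000) = 0.3766

0.3766


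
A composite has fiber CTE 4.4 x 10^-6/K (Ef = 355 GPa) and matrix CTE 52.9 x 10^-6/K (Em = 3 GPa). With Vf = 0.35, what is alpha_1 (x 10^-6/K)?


E1 = Ef*Vf + Em*(1-Vf) = 126.2
alpha_1 = (alpha_f*Ef*Vf + alpha_m*Em*(1-Vf))/E1 = 5.15 x 10^-6/K

5.15 x 10^-6/K


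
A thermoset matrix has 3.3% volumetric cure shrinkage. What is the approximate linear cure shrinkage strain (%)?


Linear shrinkage ≈ vol_shrink/3 = 3.3/3 = 1.1%

1.1%


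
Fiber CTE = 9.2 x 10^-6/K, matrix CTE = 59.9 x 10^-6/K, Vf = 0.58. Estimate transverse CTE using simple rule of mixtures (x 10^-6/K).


alpha_2 = alpha_f*Vf + alpha_m*(1-Vf) = 9.2*0.58 + 59.9*0.42 = 30.5 x 10^-6/K

30.5 x 10^-6/K


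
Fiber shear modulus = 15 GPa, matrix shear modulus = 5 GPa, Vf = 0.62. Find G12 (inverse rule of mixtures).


1/G12 = Vf/Gf + (1-Vf)/Gm = 0.62/15 + 0.38/5
G12 = 8.52 GPa

8.52 GPa


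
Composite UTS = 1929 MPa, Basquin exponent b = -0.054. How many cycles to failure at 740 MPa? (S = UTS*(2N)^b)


N = 0.5 * (S/UTS)^(1/b) = 0.5 * (740/1929)^(1/-0.054) = 2.5383e+07 cycles

2.5383e+07 cycles


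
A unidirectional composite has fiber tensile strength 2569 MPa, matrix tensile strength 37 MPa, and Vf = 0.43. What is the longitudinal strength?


sigma_1 = sigma_f*Vf + sigma_m*(1-Vf) = 2569*0.43 + 37*0.57 = 1125.8 MPa

1125.8 MPa


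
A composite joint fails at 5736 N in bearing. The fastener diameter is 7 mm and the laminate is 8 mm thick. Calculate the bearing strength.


sigma_br = F/(d*h) = 5736/(7*8) = 102.4 MPa

102.4 MPa


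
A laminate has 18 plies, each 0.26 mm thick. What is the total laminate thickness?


h = n * t_ply = 18 * 0.26 = 4.68 mm

4.68 mm


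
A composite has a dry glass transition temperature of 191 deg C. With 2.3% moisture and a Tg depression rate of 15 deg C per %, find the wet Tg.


Tg_wet = Tg_dry - k*moisture = 191 - 15*2.3 = 156.5 deg C

156.5 deg C


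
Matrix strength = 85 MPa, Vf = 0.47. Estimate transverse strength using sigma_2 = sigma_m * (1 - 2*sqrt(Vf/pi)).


factor = 1 - 2*sqrt(0.47/pi) = 0.2264
sigma_2 = 85 * 0.2264 = 19.25 MPa

19.25 MPa


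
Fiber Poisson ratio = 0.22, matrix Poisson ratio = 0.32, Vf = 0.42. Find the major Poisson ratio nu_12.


nu_12 = nu_f*Vf + nu_m*(1-Vf) = 0.22*0.42 + 0.32*0.58 = 0.278

0.278


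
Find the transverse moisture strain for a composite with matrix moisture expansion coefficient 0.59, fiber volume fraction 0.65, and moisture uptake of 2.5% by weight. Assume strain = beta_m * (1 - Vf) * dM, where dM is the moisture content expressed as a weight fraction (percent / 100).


dM = 2.5/100 = 0.025
strain = beta_m * (1-Vf) * dM = 0.59 * 0.35 * 0.025 = 0.0051625

0.0051625


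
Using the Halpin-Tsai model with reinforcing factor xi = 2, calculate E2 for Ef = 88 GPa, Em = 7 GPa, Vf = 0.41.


eta = (Ef/Em - 1)/(Ef/Em + xi) = (12.5714 - 1)/(12.5714 + 2) = 0.7941
E2 = Em*(1+xi*eta*Vf)/(1-eta*Vf) = 17.14 GPa

17.14 GPa


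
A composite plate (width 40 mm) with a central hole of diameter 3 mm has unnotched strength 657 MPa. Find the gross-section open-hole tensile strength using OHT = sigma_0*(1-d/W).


OHT = sigma_0*(1-d/W) = 657*(1-3/40) = 607.7 MPa

607.7 MPa


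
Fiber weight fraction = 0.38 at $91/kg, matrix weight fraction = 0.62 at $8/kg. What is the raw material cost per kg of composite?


Cost = cost_f*Wf + cost_m*Wm = 91*0.38 + 8*0.62 = $39.54/kg

$39.54/kg


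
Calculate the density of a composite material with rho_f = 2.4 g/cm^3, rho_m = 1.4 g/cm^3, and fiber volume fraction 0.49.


rho_c = rho_f*Vf + rho_m*(1-Vf) = 2.4*0.49 + 1.4*0.51 = 1.89 g/cm^3

1.89 g/cm^3


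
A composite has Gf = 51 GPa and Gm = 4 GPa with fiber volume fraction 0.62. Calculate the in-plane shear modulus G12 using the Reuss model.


1/G12 = Vf/Gf + (1-Vf)/Gm = 0.62/51 + 0.38/4
G12 = 9.33 GPa

9.33 GPa


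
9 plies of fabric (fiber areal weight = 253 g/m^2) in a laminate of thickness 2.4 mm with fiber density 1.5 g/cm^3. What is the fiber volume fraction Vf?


Vf = n * FAW / (rho_f * h * 1000) = 9 * 253 / (1.5 * 2.4 * 1000) = 0.6325

0.6325


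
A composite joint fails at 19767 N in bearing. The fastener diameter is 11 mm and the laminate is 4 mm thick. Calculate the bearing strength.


sigma_br = F/(d*h) = 19767/(11*4) = 449.3 MPa

449.3 MPa


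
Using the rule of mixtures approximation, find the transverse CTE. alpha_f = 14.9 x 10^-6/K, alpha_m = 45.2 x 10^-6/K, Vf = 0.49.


alpha_2 = alpha_f*Vf + alpha_m*(1-Vf) = 14.9*0.49 + 45.2*0.51 = 30.4 x 10^-6/K

30.4 x 10^-6/K


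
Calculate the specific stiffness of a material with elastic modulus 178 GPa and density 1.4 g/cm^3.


Specific stiffness = E/rho = 178/1.4 = 127.1 GPa/(g/cm^3)

127.1 GPa/(g/cm^3)


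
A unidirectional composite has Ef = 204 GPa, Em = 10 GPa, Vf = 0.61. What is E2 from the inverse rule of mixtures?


1/E2 = Vf/Ef + (1-Vf)/Em = 0.61/204 + 0.39/10
E2 = 23.82 GPa

23.82 GPa


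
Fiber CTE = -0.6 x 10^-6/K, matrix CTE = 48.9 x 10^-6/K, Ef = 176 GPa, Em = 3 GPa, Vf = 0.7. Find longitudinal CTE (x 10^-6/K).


E1 = Ef*Vf + Em*(1-Vf) = 124.1
alpha_1 = (alpha_f*Ef*Vf + alpha_m*Em*(1-Vf))/E1 = -0.24 x 10^-6/K

-0.24 x 10^-6/K


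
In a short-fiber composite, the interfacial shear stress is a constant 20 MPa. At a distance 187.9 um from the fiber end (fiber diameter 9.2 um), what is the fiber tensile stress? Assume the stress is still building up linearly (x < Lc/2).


Force balance: sigma_f * (pi*d^2/4) = tau * (pi*d) * x  ->  sigma_f = 4 * tau * x / d
sigma_f = 4 * 20 * 187.9 / 9.2 = 1633.9 MPa

1633.9 MPa


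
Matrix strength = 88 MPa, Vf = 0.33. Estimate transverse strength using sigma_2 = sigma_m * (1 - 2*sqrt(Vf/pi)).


factor = 1 - 2*sqrt(0.33/pi) = 0.3518
sigma_2 = 88 * 0.3518 = 30.96 MPa

30.96 MPa


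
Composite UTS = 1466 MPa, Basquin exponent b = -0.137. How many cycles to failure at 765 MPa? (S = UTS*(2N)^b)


N = 0.5 * (S/UTS)^(1/b) = 0.5 * (765/1466)^(1/-0.137) = 57.6519 cycles

57.6519 cycles


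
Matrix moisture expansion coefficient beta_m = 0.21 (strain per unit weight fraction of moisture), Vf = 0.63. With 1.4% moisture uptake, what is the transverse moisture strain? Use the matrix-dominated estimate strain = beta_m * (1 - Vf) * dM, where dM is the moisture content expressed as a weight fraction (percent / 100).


dM = 1.4/100 = 0.014
strain = beta_m * (1-Vf) * dM = 0.21 * 0.37 * 0.014 = 0.0010878

0.0010878


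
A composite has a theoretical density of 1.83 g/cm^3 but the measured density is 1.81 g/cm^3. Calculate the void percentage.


Void% = (rho_theo - rho_actual)/rho_theo * 100 = (1.83 - 1.81)/1.83 * 100 = 1.09%

1.09%


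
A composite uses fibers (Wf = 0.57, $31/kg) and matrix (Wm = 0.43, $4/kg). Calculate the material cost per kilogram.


Cost = cost_f*Wf + cost_m*Wm = 31*0.57 + 4*0.43 = $19.39/kg

$19.39/kg


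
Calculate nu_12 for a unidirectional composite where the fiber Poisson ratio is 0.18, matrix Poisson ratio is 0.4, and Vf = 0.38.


nu_12 = nu_f*Vf + nu_m*(1-Vf) = 0.18*0.38 + 0.4*0.62 = 0.3164

0.3164


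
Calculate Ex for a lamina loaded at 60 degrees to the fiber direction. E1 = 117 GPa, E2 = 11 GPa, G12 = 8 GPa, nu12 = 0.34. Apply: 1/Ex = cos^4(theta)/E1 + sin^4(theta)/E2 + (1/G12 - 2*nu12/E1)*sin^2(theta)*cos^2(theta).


cos^4(60) = 0.0625, sin^4(60) = 0.5625, sin^2(60)*cos^2(60) = 0.1875
1/G12 - 2*nu12/E1 = 1/8 - 2*0.34/117 = 0.119188 GPa^-1
1/Ex = 0.0625/117 + 0.5625/11 + 0.119188*0.1875 = 0.0740183 GPa^-1
Ex = 13.51 GPa

13.51 GPa


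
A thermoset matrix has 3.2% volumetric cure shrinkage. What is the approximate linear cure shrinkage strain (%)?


Linear shrinkage ≈ vol_shrink/3 = 3.2/3 = 1.067%

1.067%


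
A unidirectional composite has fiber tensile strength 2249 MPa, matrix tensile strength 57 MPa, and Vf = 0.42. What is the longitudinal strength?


sigma_1 = sigma_f*Vf + sigma_m*(1-Vf) = 2249*0.42 + 57*0.58 = 977.6 MPa

977.6 MPa


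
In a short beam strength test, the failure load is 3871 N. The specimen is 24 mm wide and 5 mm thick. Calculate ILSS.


ILSS = 3F/(4bh) = 3*3871/(4*24*5) = 24.19 MPa

24.19 MPa


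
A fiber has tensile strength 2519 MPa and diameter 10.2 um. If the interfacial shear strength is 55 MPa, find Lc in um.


Lc = sigma_f * d / (2 * tau_i) = 2519 * 10.2 / (2 * 55) = 233.6 um

233.6 um


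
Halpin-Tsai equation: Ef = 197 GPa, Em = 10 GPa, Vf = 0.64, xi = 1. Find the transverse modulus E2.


eta = (Ef/Em - 1)/(Ef/Em + xi) = (19.7 - 1)/(19.7 + 1) = 0.9034
E2 = Em*(1+xi*eta*Vf)/(1-eta*Vf) = 37.41 GPa

37.41 GPa


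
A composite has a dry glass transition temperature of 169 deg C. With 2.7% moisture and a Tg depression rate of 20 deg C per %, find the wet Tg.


Tg_wet = Tg_dry - k*moisture = 169 - 20*2.7 = 115.0 deg C

115.0 deg C


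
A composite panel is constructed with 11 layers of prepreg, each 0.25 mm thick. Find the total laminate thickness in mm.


h = n * t_ply = 11 * 0.25 = 2.75 mm

2.75 mm


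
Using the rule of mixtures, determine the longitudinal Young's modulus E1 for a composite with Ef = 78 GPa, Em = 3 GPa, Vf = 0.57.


E1 = Ef*Vf + Em*(1-Vf) = 78*0.57 + 3*0.43 = 45.75 GPa

45.75 GPa


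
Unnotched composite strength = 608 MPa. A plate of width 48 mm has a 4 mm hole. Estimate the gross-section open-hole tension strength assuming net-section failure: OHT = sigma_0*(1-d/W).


OHT = sigma_0*(1-d/W) = 608*(1-4/48) = 557.3 MPa

557.3 MPa


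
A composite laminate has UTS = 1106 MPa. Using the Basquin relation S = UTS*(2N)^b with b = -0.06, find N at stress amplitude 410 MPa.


N = 0.5 * (S/UTS)^(1/b) = 0.5 * (410/1106)^(1/-0.06) = 7.6177e+06 cycles

7.6177e+06 cycles


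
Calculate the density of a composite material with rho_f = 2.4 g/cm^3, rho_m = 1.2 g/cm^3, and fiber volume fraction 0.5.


rho_c = rho_f*Vf + rho_m*(1-Vf) = 2.4*0.5 + 1.2*0.5 = 1.8 g/cm^3

1.8 g/cm^3


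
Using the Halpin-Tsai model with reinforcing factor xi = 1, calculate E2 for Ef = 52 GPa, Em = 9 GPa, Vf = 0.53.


eta = (Ef/Em - 1)/(Ef/Em + xi) = (5.7778 - 1)/(5.7778 + 1) = 0.7049
E2 = Em*(1+xi*eta*Vf)/(1-eta*Vf) = 19.74 GPa

19.74 GPa


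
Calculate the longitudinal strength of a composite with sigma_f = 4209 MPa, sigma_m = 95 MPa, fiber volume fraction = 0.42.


sigma_1 = sigma_f*Vf + sigma_m*(1-Vf) = 4209*0.42 + 95*0.58 = 1822.9 MPa

1822.9 MPa


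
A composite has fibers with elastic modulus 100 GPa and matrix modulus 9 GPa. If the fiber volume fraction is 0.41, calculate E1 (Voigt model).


E1 = Ef*Vf + Em*(1-Vf) = 100*0.41 + 9*0.59 = 46.31 GPa

46.31 GPa


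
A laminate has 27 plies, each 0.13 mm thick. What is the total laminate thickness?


h = n * t_ply = 27 * 0.13 = 3.51 mm

3.51 mm


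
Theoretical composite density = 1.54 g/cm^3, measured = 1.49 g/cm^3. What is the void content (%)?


Void% = (rho_theo - rho_actual)/rho_theo * 100 = (1.54 - 1.49)/1.54 * 100 = 3.25%

3.25%


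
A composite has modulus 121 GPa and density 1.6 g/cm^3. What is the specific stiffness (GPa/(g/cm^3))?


Specific stiffness = E/rho = 121/1.6 = 75.6 GPa/(g/cm^3)

75.6 GPa/(g/cm^3)


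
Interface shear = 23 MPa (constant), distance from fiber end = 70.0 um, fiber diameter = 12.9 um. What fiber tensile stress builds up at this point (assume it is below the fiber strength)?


Force balance: sigma_f * (pi*d^2/4) = tau * (pi*d) * x  ->  sigma_f = 4 * tau * x / d
sigma_f = 4 * 23 * 70.0 / 12.9 = 499.2 MPa

499.2 MPa


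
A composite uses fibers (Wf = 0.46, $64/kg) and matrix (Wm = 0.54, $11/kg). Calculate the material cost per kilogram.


Cost = cost_f*Wf + cost_m*Wm = 64*0.46 + 11*0.54 = $35.38/kg

$35.38/kg


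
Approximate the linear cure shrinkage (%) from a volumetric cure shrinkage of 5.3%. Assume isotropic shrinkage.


Linear shrinkage ≈ vol_shrink/3 = 5.3/3 = 1.767%

1.767%


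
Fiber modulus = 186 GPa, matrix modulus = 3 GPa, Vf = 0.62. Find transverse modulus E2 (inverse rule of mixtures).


1/E2 = Vf/Ef + (1-Vf)/Em = 0.62/186 + 0.38/3
E2 = 7.69 GPa

7.69 GPa


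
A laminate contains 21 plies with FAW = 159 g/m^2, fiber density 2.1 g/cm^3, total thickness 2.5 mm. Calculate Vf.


Vf = n * FAW / (rho_f * h * 1000) = 21 * 159 / (2.1 * 2.5 * 1000) = 0.636

0.636


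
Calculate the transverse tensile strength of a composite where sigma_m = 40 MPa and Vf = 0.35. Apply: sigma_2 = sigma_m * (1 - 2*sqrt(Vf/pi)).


factor = 1 - 2*sqrt(0.35/pi) = 0.3324
sigma_2 = 40 * 0.3324 = 13.3 MPa

13.3 MPa
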